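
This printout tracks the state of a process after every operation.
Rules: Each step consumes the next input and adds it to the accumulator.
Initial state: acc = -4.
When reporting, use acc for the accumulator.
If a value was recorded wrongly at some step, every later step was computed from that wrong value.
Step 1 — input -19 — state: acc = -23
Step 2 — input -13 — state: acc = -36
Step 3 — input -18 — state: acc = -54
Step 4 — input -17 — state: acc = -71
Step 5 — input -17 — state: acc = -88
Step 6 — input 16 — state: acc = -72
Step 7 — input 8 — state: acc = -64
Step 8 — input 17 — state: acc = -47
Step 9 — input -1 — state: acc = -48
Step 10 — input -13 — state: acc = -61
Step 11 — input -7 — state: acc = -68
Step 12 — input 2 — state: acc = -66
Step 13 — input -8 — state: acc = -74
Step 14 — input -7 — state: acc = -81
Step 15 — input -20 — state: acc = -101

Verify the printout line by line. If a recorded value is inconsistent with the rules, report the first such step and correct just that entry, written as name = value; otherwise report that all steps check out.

step 1: acc = -4 + -19 = -23 -> consistent with the printout
step 2: acc = -23 + -13 = -36 -> agrees with the printout
step 3: acc = -36 + -18 = -54 -> exactly as logged
step 4: acc = -54 + -17 = -71 -> verified
step 5: acc = -71 + -17 = -88 -> verified
step 6: acc = -88 + 16 = -72 -> same as recorded
step 7: acc = -72 + 8 = -64 -> agrees with the printout
step 8: acc = -64 + 17 = -47 -> no discrepancy
step 9: acc = -47 + -1 = -48 -> same as recorded
step 10: acc = -48 + -13 = -61 -> exactly as logged
step 11: acc = -61 + -7 = -68 -> in agreement
step 12: acc = -68 + 2 = -66 -> agrees with the printout
step 13: acc = -66 + -8 = -74 -> checks out
step 14: acc = -74 + -7 = -81 -> verified
step 15: acc = -81 + -20 = -101 -> exactly as logged
Each recorded entry agrees with the recomputation.

no error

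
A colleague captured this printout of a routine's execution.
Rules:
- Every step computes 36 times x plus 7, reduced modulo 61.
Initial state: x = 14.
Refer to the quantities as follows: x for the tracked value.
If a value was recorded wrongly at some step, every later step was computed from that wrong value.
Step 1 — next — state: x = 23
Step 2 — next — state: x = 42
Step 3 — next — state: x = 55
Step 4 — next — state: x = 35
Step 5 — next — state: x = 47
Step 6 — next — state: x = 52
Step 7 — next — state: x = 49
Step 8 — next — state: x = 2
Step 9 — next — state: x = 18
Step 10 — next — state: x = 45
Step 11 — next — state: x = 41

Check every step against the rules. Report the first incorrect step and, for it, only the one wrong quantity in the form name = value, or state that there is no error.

no error

Recomputing the run from the initial state:
step 1: x = 23
step 2: x = 42
step 3: x = 55
step 4: x = 35
step 5: x = 47
step 6: x = 52
step 7: x = 49
step 8: x = 2
step 9: x = 18
step 10: x = 45
step 11: x = 41
This matches the printout at every step.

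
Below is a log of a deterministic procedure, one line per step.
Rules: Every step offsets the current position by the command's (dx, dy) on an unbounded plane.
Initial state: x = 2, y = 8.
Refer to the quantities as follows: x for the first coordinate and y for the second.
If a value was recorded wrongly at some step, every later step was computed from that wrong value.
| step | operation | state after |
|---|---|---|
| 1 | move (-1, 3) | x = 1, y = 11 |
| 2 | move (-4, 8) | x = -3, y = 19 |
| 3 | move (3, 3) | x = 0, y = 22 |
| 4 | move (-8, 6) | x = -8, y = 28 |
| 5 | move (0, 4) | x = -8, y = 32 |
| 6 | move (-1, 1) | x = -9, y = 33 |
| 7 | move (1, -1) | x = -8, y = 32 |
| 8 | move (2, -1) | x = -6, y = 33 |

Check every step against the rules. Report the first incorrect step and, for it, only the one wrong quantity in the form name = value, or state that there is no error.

Recomputing the run from the initial state:
step 1: x = 1, y = 11
step 2: x = -3, y = 19
step 3: x = 0, y = 22
step 4: x = -8, y = 28
step 5: x = -8, y = 32
step 6: x = -9, y = 33
step 7: x = -8, y = 32
step 8: x = -6, y = 31
The first disagreement with the log is at step 8, where the value should be y = 31.

step 8, y = 31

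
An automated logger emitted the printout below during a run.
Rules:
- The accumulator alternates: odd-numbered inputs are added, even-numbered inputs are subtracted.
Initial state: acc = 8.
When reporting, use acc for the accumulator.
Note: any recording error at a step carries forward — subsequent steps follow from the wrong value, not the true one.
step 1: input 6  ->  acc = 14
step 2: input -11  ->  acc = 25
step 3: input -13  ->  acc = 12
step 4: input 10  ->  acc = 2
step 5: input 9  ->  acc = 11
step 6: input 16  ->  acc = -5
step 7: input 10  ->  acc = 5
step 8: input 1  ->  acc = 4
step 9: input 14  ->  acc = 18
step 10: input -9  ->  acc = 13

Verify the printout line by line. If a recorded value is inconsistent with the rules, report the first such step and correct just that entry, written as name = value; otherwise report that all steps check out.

Recomputing the run from the initial state:
step 1: acc = 14
step 2: acc = 25
step 3: acc = 12
step 4: acc = 2
step 5: acc = 11
step 6: acc = -5
step 7: acc = 5
step 8: acc = 4
step 9: acc = 18
step 10: acc = 27
The first disagreement with the printout is at step 10, where the value should be acc = 27.

step 10, acc = 27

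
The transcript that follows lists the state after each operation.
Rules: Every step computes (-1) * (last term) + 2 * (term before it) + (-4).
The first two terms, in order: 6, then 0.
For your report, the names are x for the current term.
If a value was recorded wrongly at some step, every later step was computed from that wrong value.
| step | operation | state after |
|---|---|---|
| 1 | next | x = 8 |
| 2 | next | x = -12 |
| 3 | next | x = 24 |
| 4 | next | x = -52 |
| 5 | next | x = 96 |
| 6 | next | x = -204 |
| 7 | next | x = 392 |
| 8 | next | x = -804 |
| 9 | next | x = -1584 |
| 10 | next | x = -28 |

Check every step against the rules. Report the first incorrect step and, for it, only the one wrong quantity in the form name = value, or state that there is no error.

step 1: x = -1*(0) + (2)*(6) + (-4) = 8 -> checks out
step 2: x = -1*(8) + (2)*(0) + (-4) = -12 -> exactly as logged
step 3: x = -1*(-12) + (2)*(8) + (-4) = 24 -> matches
step 4: x = -1*(24) + (2)*(-12) + (-4) = -52 -> same as recorded
step 5: x = -1*(-52) + (2)*(24) + (-4) = 96 -> matches
step 6: x = -1*(96) + (2)*(-52) + (-4) = -204 -> matches
step 7: x = -1*(-204) + (2)*(96) + (-4) = 392 -> confirmed correct
step 8: x = -1*(392) + (2)*(-204) + (-4) = -804 -> verified
step 9: x = -1*(-804) + (2)*(392) + (-4) = 1584 -> a discrepancy with the transcript
Conclusion: step 9 carries the first error; the entry should be x = 1584.

step 9, x = 1584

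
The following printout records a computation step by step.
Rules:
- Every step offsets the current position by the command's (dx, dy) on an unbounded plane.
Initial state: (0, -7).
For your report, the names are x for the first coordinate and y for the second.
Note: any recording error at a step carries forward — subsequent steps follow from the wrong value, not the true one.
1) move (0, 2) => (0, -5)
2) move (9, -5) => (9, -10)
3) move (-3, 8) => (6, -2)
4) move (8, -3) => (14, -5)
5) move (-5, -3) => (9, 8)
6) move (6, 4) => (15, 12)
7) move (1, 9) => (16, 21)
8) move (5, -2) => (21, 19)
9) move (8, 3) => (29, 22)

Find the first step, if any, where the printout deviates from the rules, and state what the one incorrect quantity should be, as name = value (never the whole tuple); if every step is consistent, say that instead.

step 1: x = 0 + (0) = 0, y = -7 + (2) = -5 -> confirmed correct
step 2: x = 0 + (9) = 9, y = -5 + (-5) = -10 -> confirmed correct
step 3: x = 9 + (-3) = 6, y = -10 + (8) = -2 -> same as recorded
step 4: x = 6 + (8) = 14, y = -2 + (-3) = -5 -> same as recorded
step 5: x = 14 + (-5) = 9, y = -5 + (-3) = -8 -> a discrepancy with the printout
That makes step 5 the first incorrect line — y = -8 is what it should show.

step 5, y = -8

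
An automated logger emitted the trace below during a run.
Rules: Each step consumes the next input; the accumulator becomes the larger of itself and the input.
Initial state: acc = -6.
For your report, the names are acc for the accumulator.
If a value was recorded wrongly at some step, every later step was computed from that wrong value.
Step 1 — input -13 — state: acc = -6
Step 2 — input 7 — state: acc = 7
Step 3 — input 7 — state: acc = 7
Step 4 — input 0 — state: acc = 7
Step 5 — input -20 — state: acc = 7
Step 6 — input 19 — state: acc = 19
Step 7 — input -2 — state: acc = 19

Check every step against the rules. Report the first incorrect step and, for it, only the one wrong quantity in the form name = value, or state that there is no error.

no error

Recomputing the run from the initial state:
step 1: acc = -6
step 2: acc = 7
step 3: acc = 7
step 4: acc = 7
step 5: acc = 7
step 6: acc = 19
step 7: acc = 19
This matches the trace at every step.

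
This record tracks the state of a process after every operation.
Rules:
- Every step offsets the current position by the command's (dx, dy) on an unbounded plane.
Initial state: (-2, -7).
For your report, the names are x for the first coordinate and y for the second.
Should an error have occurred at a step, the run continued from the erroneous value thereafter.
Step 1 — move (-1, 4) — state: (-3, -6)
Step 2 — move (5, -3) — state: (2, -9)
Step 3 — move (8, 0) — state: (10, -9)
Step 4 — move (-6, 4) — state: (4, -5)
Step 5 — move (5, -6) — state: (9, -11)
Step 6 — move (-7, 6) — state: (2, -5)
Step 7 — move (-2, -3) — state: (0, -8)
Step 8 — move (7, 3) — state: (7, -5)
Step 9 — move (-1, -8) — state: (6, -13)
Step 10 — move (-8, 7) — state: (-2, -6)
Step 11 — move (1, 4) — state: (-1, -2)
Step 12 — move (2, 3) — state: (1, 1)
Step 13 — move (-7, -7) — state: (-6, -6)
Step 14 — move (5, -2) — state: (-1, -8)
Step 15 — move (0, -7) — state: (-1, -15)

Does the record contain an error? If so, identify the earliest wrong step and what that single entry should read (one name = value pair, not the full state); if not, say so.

step 1, y = -3

step 1: x = -2 + (-1) = -3, y = -7 + (4) = -3 -> first mismatch against the record
That makes step 1 the first incorrect line — y = -3 is what it should show.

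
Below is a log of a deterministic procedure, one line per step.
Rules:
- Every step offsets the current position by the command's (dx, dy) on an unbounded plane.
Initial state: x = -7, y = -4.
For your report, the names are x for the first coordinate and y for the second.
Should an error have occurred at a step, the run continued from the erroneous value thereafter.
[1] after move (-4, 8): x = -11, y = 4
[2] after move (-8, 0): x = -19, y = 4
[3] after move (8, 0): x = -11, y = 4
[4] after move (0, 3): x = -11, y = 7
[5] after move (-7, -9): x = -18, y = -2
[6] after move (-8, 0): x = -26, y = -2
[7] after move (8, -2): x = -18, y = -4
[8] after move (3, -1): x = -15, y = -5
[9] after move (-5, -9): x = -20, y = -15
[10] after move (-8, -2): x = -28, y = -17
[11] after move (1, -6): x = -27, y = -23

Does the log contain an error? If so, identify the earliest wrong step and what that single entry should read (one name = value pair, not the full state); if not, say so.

1. x = -7 + (-4) = -11, y = -4 + (8) = 4 (checks out)
2. x = -11 + (-8) = -19, y = 4 + (0) = 4 (same as recorded)
3. x = -19 + (8) = -11, y = 4 + (0) = 4 (verified)
4. x = -11 + (0) = -11, y = 4 + (3) = 7 (in agreement)
5. x = -11 + (-7) = -18, y = 7 + (-9) = -2 (checks out)
6. x = -18 + (-8) = -26, y = -2 + (0) = -2 (confirmed correct)
7. x = -26 + (8) = -18, y = -2 + (-2) = -4 (in agreement)
8. x = -18 + (3) = -15, y = -4 + (-1) = -5 (confirmed correct)
9. x = -15 + (-5) = -20, y = -5 + (-9) = -14 (the entry is off here)
Conclusion: step 9 carries the first error; the entry should be y = -14.

step 9, y = -14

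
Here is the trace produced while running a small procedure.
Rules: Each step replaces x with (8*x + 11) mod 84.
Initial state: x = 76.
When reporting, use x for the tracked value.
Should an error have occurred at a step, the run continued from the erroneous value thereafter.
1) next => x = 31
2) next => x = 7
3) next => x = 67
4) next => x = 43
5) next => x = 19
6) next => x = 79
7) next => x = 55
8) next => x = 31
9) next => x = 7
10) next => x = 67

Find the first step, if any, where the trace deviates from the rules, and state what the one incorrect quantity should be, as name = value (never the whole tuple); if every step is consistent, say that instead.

step 1: x = (8*76 + 11) mod 84 = 31 -> consistent with the trace
step 2: x = (8*31 + 11) mod 84 = 7 -> same as recorded
step 3: x = (8*7 + 11) mod 84 = 67 -> confirmed correct
step 4: x = (8*67 + 11) mod 84 = 43 -> in agreement
step 5: x = (8*43 + 11) mod 84 = 19 -> exactly as logged
step 6: x = (8*19 + 11) mod 84 = 79 -> checks out
step 7: x = (8*79 + 11) mod 84 = 55 -> consistent with the trace
step 8: x = (8*55 + 11) mod 84 = 31 -> verified
step 9: x = (8*31 + 11) mod 84 = 7 -> checks out
step 10: x = (8*7 + 11) mod 84 = 67 -> agrees with the trace
The recomputation confirms every line.

no error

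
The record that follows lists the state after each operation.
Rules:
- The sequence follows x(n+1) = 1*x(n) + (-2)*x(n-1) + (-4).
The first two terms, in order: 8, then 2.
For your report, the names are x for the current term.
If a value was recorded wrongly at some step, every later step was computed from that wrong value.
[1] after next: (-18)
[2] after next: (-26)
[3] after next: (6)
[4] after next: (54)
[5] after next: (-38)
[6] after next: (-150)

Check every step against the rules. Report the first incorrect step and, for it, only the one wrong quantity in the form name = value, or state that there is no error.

step 1: x = 1*(2) + (-2)*(8) + (-4) = -18 -> exactly as logged
step 2: x = 1*(-18) + (-2)*(2) + (-4) = -26 -> verified
step 3: x = 1*(-26) + (-2)*(-18) + (-4) = 6 -> in agreement
step 4: x = 1*(6) + (-2)*(-26) + (-4) = 54 -> consistent with the record
step 5: x = 1*(54) + (-2)*(6) + (-4) = 38 -> the record disagrees here
The earliest wrong entry is at step 5: it should read x = 38.

step 5, x = 38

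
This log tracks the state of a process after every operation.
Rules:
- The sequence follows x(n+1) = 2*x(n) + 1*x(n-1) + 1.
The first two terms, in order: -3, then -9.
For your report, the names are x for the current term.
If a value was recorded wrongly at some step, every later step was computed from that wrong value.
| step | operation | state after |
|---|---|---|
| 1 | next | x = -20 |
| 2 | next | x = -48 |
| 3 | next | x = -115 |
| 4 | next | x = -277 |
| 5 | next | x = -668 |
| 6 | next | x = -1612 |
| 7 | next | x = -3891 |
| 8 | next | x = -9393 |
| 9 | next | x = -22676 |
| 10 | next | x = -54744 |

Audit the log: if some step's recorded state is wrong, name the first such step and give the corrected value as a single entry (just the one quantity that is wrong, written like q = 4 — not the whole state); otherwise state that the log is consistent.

no error

Recomputing the run from the initial state:
step 1: x = -20
step 2: x = -48
step 3: x = -115
step 4: x = -277
step 5: x = -668
step 6: x = -1612
step 7: x = -3891
step 8: x = -9393
step 9: x = -22676
step 10: x = -54744
This matches the log at every step.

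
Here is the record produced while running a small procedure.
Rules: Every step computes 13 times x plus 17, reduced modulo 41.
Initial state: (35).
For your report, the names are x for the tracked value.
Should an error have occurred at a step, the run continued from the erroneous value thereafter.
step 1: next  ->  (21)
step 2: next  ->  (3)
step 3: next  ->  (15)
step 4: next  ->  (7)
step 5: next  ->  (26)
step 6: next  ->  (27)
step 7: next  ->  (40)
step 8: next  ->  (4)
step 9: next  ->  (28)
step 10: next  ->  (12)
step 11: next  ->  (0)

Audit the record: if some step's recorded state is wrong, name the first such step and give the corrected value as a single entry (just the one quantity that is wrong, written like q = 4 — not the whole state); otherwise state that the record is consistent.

step 11, x = 9

step 1: x = (13*35 + 17) mod 41 = 21 -> no discrepancy
step 2: x = (13*21 + 17) mod 41 = 3 -> consistent with the record
step 3: x = (13*3 + 17) mod 41 = 15 -> matches
step 4: x = (13*15 + 17) mod 41 = 7 -> matches
step 5: x = (13*7 + 17) mod 41 = 26 -> checks out
step 6: x = (13*26 + 17) mod 41 = 27 -> exactly as logged
step 7: x = (13*27 + 17) mod 41 = 40 -> exactly as logged
step 8: x = (13*40 + 17) mod 41 = 4 -> matches
step 9: x = (13*4 + 17) mod 41 = 28 -> same as recorded
step 10: x = (13*28 + 17) mod 41 = 12 -> no discrepancy
step 11: x = (13*12 + 17) mod 41 = 9 -> the record has a different value
The audit stops at step 11: the recorded entry is wrong and should be x = 9.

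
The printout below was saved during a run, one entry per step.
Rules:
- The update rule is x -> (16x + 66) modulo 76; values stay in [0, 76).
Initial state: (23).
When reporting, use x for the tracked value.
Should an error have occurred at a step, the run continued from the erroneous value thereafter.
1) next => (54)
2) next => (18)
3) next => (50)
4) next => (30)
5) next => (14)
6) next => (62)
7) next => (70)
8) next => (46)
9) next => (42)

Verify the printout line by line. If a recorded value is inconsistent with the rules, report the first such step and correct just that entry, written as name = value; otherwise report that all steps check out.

Recomputing the run from the initial state:
step 1: x = 54
step 2: x = 18
step 3: x = 50
step 4: x = 30
step 5: x = 14
step 6: x = 62
step 7: x = 70
step 8: x = 46
step 9: x = 42
This matches the printout at every step.

no error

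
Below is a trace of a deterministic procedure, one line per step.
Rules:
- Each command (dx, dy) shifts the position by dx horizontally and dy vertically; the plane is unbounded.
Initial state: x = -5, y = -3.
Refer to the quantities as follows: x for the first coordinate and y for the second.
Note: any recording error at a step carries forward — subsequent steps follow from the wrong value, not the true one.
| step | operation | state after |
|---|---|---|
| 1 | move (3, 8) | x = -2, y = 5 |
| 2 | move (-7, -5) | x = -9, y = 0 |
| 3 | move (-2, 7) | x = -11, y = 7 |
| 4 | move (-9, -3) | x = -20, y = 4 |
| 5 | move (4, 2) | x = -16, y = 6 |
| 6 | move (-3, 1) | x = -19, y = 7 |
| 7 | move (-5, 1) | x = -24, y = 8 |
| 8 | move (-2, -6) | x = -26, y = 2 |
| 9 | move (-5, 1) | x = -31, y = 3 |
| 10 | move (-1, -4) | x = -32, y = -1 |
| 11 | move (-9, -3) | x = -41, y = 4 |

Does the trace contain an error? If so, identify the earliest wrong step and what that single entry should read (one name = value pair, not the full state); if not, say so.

step 11, y = -4

Recomputing the run from the initial state:
step 1: x = -2, y = 5
step 2: x = -9, y = 0
step 3: x = -11, y = 7
step 4: x = -20, y = 4
step 5: x = -16, y = 6
step 6: x = -19, y = 7
step 7: x = -24, y = 8
step 8: x = -26, y = 2
step 9: x = -31, y = 3
step 10: x = -32, y = -1
step 11: x = -41, y = -4
The first disagreement with the trace is at step 11, where the value should be y = -4.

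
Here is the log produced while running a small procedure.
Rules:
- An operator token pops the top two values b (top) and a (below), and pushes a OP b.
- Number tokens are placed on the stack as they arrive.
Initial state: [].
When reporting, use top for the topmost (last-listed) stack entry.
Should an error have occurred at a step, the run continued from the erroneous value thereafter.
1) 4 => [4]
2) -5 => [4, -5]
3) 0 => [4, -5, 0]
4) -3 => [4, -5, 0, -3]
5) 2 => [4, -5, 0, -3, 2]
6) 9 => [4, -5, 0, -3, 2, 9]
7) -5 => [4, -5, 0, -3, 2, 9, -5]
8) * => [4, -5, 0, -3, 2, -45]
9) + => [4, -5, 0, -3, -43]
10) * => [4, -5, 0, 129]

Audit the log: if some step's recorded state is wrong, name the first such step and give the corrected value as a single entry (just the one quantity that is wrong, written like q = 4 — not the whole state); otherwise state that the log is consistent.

no error

1. push 4: top = 4 (same as recorded)
2. push -5: top = -5 (consistent with the log)
3. push 0: top = 0 (confirmed correct)
4. push -3: top = -3 (in agreement)
5. push 2: top = 2 (verified)
6. push 9: top = 9 (no discrepancy)
7. push -5: top = -5 (same as recorded)
8. 9 * -5 = -45 (in agreement)
9. 2 + -45 = -43 (consistent with the log)
10. -3 * -43 = 129 (no discrepancy)
Each recorded entry agrees with the recomputation.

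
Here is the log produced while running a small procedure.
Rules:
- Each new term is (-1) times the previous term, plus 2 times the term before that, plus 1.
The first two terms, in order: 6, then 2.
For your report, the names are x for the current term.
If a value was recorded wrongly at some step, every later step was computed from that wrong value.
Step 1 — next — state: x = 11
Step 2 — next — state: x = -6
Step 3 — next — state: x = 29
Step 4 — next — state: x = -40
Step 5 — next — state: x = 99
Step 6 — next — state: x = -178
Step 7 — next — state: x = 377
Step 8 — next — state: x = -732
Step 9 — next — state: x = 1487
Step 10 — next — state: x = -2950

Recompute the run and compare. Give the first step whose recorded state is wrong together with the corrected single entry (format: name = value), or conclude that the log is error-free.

no error

Recomputing the run from the initial state:
step 1: x = 11
step 2: x = -6
step 3: x = 29
step 4: x = -40
step 5: x = 99
step 6: x = -178
step 7: x = 377
step 8: x = -732
step 9: x = 1487
step 10: x = -2950
This matches the log at every step.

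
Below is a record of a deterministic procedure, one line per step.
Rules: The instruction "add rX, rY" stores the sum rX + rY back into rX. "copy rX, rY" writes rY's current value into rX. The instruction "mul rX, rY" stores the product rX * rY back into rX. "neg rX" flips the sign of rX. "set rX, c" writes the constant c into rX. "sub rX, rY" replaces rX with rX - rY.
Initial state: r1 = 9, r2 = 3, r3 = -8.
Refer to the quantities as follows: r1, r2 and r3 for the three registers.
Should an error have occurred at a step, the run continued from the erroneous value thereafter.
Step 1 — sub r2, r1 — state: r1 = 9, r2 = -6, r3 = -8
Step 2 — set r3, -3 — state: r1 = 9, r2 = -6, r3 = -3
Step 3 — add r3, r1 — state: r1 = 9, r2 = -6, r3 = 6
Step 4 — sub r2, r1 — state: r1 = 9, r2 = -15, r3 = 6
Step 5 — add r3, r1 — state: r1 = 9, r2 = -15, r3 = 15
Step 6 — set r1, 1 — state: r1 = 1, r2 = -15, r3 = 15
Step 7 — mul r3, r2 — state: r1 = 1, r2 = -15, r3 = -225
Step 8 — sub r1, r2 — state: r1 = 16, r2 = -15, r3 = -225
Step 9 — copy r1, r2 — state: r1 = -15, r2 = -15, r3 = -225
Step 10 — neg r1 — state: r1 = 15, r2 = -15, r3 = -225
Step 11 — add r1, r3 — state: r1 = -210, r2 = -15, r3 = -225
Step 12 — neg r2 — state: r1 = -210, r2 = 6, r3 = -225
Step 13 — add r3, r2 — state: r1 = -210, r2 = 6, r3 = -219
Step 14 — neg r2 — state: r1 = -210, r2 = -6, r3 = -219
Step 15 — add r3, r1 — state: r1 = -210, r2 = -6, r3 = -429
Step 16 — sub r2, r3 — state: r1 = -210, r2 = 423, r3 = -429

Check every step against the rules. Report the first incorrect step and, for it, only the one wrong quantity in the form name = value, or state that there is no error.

step 12, r2 = 15

Recomputing the run from the initial state:
step 1: r1 = 9, r2 = -6, r3 = -8
step 2: r1 = 9, r2 = -6, r3 = -3
step 3: r1 = 9, r2 = -6, r3 = 6
step 4: r1 = 9, r2 = -15, r3 = 6
step 5: r1 = 9, r2 = -15, r3 = 15
step 6: r1 = 1, r2 = -15, r3 = 15
step 7: r1 = 1, r2 = -15, r3 = -225
step 8: r1 = 16, r2 = -15, r3 = -225
step 9: r1 = -15, r2 = -15, r3 = -225
step 10: r1 = 15, r2 = -15, r3 = -225
step 11: r1 = -210, r2 = -15, r3 = -225
step 12: r1 = -210, r2 = 15, r3 = -225
step 13: r1 = -210, r2 = 15, r3 = -210
step 14: r1 = -210, r2 = -15, r3 = -210
step 15: r1 = -210, r2 = -15, r3 = -420
step 16: r1 = -210, r2 = 405, r3 = -420
The first disagreement with the record is at step 12, where the value should be r2 = 15.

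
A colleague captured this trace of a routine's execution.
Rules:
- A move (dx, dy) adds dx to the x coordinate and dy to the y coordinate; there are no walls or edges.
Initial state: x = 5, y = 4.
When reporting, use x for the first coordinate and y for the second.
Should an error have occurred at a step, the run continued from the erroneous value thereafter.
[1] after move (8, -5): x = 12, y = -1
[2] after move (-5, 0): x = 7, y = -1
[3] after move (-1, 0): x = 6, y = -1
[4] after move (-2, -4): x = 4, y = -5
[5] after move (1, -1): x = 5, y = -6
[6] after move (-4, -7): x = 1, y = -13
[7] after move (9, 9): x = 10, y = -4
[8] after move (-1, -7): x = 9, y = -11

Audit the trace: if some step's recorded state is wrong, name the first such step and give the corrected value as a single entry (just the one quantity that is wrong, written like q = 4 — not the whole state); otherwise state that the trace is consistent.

Recomputing the run from the initial state:
step 1: x = 13, y = -1
step 2: x = 8, y = -1
step 3: x = 7, y = -1
step 4: x = 5, y = -5
step 5: x = 6, y = -6
step 6: x = 2, y = -13
step 7: x = 11, y = -4
step 8: x = 10, y = -11
The first disagreement with the trace is at step 1, where the value should be x = 13.

step 1, x = 13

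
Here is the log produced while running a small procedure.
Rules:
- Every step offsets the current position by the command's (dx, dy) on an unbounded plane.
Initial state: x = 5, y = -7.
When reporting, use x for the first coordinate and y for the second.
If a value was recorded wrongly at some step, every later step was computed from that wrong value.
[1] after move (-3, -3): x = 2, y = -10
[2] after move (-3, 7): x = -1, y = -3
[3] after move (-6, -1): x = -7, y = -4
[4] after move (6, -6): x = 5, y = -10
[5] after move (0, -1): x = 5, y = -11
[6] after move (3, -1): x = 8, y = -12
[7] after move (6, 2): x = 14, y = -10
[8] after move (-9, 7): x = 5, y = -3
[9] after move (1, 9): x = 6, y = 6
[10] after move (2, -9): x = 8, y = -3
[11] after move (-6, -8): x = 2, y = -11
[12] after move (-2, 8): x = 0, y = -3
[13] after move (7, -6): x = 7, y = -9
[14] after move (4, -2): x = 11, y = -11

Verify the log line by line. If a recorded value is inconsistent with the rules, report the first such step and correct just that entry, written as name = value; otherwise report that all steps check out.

step 4, x = -1

1. x = 5 + (-3) = 2, y = -7 + (-3) = -10 (consistent with the log)
2. x = 2 + (-3) = -1, y = -10 + (7) = -3 (confirmed correct)
3. x = -1 + (-6) = -7, y = -3 + (-1) = -4 (no discrepancy)
4. x = -7 + (6) = -1, y = -4 + (-6) = -10 (the entry is off here)
So the first discrepancy is step 4, where the right value is x = -1.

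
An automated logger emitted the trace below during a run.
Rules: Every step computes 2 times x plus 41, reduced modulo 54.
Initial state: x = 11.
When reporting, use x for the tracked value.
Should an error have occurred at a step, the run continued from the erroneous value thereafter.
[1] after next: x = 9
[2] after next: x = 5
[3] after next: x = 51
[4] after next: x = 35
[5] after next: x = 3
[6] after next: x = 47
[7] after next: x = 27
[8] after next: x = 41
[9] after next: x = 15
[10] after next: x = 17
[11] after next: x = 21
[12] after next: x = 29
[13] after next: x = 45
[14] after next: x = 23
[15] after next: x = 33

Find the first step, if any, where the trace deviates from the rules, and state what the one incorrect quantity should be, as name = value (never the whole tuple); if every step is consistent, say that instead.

1. x = (2*11 + 41) mod 54 = 9 (confirmed correct)
2. x = (2*9 + 41) mod 54 = 5 (checks out)
3. x = (2*5 + 41) mod 54 = 51 (verified)
4. x = (2*51 + 41) mod 54 = 35 (no discrepancy)
5. x = (2*35 + 41) mod 54 = 3 (checks out)
6. x = (2*3 + 41) mod 54 = 47 (consistent with the trace)
7. x = (2*47 + 41) mod 54 = 27 (exactly as logged)
8. x = (2*27 + 41) mod 54 = 41 (exactly as logged)
9. x = (2*41 + 41) mod 54 = 15 (consistent with the trace)
10. x = (2*15 + 41) mod 54 = 17 (exactly as logged)
11. x = (2*17 + 41) mod 54 = 21 (verified)
12. x = (2*21 + 41) mod 54 = 29 (same as recorded)
13. x = (2*29 + 41) mod 54 = 45 (checks out)
14. x = (2*45 + 41) mod 54 = 23 (consistent with the trace)
15. x = (2*23 + 41) mod 54 = 33 (checks out)
Nothing is out of place; the run is error-free.

no error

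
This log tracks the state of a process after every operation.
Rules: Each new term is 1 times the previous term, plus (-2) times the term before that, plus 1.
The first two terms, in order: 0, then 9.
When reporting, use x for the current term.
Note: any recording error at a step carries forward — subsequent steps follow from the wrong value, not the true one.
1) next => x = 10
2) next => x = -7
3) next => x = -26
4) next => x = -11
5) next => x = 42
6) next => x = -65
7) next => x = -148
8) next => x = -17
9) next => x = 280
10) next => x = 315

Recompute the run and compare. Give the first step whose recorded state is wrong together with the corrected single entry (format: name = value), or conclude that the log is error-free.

step 6, x = 65

Step 1: x = 1*(9) + (-2)*(0) + (1) = 10 — checks out.
Step 2: x = 1*(10) + (-2)*(9) + (1) = -7 — agrees with the log.
Step 3: x = 1*(-7) + (-2)*(10) + (1) = -26 — exactly as logged.
Step 4: x = 1*(-26) + (-2)*(-7) + (1) = -11 — confirmed correct.
Step 5: x = 1*(-11) + (-2)*(-26) + (1) = 42 — matches.
Step 6: x = 1*(42) + (-2)*(-11) + (1) = 65 — the log disagrees here.
Conclusion: step 6 carries the first error; the entry should be x = 65.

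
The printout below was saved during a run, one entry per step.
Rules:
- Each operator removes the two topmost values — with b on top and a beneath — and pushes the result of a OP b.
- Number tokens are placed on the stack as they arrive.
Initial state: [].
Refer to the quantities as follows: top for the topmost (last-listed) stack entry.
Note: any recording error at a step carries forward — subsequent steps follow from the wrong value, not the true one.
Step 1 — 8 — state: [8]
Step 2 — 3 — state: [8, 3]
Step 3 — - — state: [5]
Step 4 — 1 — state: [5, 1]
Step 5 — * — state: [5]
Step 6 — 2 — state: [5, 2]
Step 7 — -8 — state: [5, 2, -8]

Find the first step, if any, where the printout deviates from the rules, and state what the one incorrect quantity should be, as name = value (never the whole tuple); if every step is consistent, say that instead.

no error

Recomputing the run from the initial state:
step 1: [8]
step 2: [8, 3]
step 3: [5]
step 4: [5, 1]
step 5: [5]
step 6: [5, 2]
step 7: [5, 2, -8]
This matches the printout at every step.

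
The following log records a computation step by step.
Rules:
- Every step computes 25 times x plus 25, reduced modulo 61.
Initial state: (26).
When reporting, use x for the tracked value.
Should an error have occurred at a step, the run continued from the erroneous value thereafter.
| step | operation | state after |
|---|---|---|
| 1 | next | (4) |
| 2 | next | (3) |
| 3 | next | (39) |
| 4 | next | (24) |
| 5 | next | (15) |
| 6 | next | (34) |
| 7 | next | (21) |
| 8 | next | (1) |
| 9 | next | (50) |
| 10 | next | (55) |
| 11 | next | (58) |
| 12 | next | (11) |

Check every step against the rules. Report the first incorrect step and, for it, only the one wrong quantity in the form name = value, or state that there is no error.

no error

1. x = (25*26 + 25) mod 61 = 4 (agrees with the log)
2. x = (25*4 + 25) mod 61 = 3 (consistent with the log)
3. x = (25*3 + 25) mod 61 = 39 (same as recorded)
4. x = (25*39 + 25) mod 61 = 24 (same as recorded)
5. x = (25*24 + 25) mod 61 = 15 (matches)
6. x = (25*15 + 25) mod 61 = 34 (matches)
7. x = (25*34 + 25) mod 61 = 21 (matches)
8. x = (25*21 + 25) mod 61 = 1 (same as recorded)
9. x = (25*1 + 25) mod 61 = 50 (in agreement)
10. x = (25*50 + 25) mod 61 = 55 (in agreement)
11. x = (25*55 + 25) mod 61 = 58 (agrees with the log)
12. x = (25*58 + 25) mod 61 = 11 (exactly as logged)
All entries verified; no error found.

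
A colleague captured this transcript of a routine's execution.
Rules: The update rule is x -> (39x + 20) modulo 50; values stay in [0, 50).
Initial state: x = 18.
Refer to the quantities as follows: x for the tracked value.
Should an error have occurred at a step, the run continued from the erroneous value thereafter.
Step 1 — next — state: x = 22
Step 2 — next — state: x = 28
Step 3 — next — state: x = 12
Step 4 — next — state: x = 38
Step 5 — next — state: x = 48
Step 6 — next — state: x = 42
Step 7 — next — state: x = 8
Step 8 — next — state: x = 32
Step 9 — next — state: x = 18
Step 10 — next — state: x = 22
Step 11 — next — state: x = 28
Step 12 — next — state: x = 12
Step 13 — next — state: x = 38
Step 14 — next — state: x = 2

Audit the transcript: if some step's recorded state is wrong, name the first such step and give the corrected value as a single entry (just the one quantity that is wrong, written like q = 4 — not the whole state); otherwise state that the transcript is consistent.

step 5, x = 2

Step 1: x = (39*18 + 20) mod 50 = 22 — verified.
Step 2: x = (39*22 + 20) mod 50 = 28 — consistent with the transcript.
Step 3: x = (39*28 + 20) mod 50 = 12 — consistent with the transcript.
Step 4: x = (39*12 + 20) mod 50 = 38 — same as recorded.
Step 5: x = (39*38 + 20) mod 50 = 2 — a discrepancy with the transcript.
Conclusion: step 5 carries the first error; the entry should be x = 2.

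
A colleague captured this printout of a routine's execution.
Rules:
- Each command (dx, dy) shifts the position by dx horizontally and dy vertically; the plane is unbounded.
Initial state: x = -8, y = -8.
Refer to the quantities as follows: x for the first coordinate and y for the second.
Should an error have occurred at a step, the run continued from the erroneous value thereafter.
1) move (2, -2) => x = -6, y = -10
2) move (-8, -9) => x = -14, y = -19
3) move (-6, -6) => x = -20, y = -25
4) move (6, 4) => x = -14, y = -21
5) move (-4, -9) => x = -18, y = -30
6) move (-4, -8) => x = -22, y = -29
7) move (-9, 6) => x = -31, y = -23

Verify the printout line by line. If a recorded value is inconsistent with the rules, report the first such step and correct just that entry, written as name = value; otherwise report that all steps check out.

Recomputing the run from the initial state:
step 1: x = -6, y = -10
step 2: x = -14, y = -19
step 3: x = -20, y = -25
step 4: x = -14, y = -21
step 5: x = -18, y = -30
step 6: x = -22, y = -38
step 7: x = -31, y = -32
The first disagreement with the printout is at step 6, where the value should be y = -38.

step 6, y = -38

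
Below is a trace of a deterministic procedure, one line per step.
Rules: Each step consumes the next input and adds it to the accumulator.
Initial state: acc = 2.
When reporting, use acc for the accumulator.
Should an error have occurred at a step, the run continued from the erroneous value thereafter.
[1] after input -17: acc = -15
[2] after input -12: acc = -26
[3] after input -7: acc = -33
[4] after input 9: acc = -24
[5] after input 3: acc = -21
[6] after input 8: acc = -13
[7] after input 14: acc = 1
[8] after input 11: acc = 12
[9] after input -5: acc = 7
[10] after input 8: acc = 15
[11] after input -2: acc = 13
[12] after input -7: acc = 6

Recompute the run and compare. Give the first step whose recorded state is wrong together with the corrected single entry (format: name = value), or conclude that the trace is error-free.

1. acc = 2 + -17 = -15 (confirmed correct)
2. acc = -15 + -12 = -27 (the trace has a different value)
First deviation found at step 2; the corrected entry is acc = -27.

step 2, acc = -27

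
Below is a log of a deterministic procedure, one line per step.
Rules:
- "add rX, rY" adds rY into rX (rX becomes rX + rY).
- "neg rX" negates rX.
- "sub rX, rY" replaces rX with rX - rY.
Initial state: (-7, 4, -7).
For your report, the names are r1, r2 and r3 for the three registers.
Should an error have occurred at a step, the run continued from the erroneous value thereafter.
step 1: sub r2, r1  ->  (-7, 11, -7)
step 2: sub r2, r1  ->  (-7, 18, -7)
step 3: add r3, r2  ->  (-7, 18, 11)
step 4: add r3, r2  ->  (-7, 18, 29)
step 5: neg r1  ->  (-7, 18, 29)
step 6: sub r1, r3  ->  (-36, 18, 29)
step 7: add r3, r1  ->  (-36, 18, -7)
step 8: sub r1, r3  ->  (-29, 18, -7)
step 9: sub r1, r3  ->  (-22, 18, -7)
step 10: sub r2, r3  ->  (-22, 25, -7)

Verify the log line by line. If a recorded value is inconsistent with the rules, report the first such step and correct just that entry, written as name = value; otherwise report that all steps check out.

step 5, r1 = 7

1. r2 = 4 - -7 = 11 (checks out)
2. r2 = 11 - -7 = 18 (in agreement)
3. r3 = -7 + 18 = 11 (matches)
4. r3 = 11 + 18 = 29 (agrees with the log)
5. r1 = -(-7) = 7 (the log has a different value)
The earliest wrong entry is at step 5: it should read r1 = 7.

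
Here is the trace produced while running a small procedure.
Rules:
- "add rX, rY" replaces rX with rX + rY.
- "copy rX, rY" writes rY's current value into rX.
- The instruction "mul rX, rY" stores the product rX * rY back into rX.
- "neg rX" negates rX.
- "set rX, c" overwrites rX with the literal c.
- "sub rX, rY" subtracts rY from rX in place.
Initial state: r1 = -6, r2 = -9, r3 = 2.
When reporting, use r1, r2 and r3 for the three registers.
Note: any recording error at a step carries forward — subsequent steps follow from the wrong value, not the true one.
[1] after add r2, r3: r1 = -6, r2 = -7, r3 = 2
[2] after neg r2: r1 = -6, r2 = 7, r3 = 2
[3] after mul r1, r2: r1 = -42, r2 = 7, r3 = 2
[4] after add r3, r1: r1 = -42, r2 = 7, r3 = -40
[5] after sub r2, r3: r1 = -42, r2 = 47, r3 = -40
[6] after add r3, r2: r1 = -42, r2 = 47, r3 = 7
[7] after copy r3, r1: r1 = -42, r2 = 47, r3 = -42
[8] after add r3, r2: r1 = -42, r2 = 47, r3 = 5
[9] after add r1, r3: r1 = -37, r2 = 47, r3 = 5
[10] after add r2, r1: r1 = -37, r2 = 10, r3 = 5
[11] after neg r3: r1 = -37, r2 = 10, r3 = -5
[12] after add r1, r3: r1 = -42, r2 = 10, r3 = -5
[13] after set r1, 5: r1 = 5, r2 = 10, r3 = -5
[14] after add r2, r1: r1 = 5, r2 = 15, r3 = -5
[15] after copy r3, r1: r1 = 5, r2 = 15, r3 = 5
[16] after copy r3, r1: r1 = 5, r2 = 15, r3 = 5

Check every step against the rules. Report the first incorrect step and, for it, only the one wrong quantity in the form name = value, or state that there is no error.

no error

1. r2 = -9 + 2 = -7 (confirmed correct)
2. r2 = -(-7) = 7 (consistent with the trace)
3. r1 = -6 * 7 = -42 (verified)
4. r3 = 2 + -42 = -40 (agrees with the trace)
5. r2 = 7 - -40 = 47 (no discrepancy)
6. r3 = -40 + 47 = 7 (confirmed correct)
7. r3 = -42 (confirmed correct)
8. r3 = -42 + 47 = 5 (in agreement)
9. r1 = -42 + 5 = -37 (in agreement)
10. r2 = 47 + -37 = 10 (verified)
11. r3 = -(5) = -5 (no discrepancy)
12. r1 = -37 + -5 = -42 (same as recorded)
13. r1 = 5 (exactly as logged)
14. r2 = 10 + 5 = 15 (matches)
15. r3 = 5 (confirmed correct)
16. r3 = 5 (confirmed correct)
Each recorded entry agrees with the recomputation.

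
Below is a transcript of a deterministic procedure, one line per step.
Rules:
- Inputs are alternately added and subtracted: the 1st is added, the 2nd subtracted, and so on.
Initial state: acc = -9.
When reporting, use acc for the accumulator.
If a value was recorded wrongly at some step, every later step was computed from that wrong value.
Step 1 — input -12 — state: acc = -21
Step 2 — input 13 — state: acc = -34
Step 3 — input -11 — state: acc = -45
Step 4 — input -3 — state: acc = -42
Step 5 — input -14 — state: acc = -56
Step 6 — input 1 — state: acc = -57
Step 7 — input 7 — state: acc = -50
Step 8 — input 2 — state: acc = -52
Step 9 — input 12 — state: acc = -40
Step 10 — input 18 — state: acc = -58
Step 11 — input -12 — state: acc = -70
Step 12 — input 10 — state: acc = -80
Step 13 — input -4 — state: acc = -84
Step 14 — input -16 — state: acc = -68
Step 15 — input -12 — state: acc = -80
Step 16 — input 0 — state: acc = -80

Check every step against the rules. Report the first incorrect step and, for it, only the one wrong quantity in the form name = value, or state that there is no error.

Recomputing the run from the initial state:
step 1: acc = -21
step 2: acc = -34
step 3: acc = -45
step 4: acc = -42
step 5: acc = -56
step 6: acc = -57
step 7: acc = -50
step 8: acc = -52
step 9: acc = -40
step 10: acc = -58
step 11: acc = -70
step 12: acc = -80
step 13: acc = -84
step 14: acc = -68
step 15: acc = -80
step 16: acc = -80
This matches the transcript at every step.

no error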